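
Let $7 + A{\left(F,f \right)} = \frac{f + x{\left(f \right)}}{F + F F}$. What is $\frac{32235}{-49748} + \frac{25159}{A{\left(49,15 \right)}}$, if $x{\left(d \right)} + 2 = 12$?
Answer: $- \frac{122679854311}{34077380} \approx -3600.0$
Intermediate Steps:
$x{\left(d \right)} = 10$ ($x{\left(d \right)} = -2 + 12 = 10$)
$A{\left(F,f \right)} = -7 + \frac{10 + f}{F + F^{2}}$ ($A{\left(F,f \right)} = -7 + \frac{f + 10}{F + F F} = -7 + \frac{10 + f}{F + F^{2}}$)
$\frac{32235}{-49748} + \frac{25159}{A{\left(49,15 \right)}} = \frac{32235}{-49748} + \frac{25159}{\frac{1}{49} \frac{1}{1 + 49} \left(10 + 15 - 343 - 7 \cdot 49^{2}\right)} = 32235 \left(- \frac{1}{49748}\right) + \frac{25159}{\frac{1}{49} \cdot \frac{1}{50} \left(10 + 15 - 343 - 16807\right)} = - \frac{32235}{49748} + \frac{25159}{\frac{1}{49} \cdot \frac{1}{50} \left(10 + 15 - 343 - 16807\right)} = - \frac{32235}{49748} + \frac{25159}{\frac{1}{49} \cdot \frac{1}{50} \left(-17125\right)} = - \frac{32235}{49748} + \frac{25159}{- \frac{685}{98}} = - \frac{32235}{49748} + 25159 \left(- \frac{98}{685}\right) = - \frac{32235}{49748} - \frac{2465582}{685} = - \frac{122679854311}{34077380}$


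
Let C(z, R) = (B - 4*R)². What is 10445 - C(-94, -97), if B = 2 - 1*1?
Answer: -140876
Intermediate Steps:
B = 1 (B = 2 - 1 = 1)
C(z, R) = (1 - 4*R)²
10445 - C(-94, -97) = 10445 - (-1 + 4*(-97))² = 10445 - (-1 - 388)² = 10445 - 1*(-389)² = 10445 - 1*151321 = 10445 - 151321 = -140876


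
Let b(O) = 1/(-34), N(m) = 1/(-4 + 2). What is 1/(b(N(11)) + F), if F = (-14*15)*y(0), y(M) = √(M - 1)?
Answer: -34/50979601 + 242760*I/50979601 ≈ -6.6693e-7 + 0.0047619*I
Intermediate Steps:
y(M) = √(-1 + M)
N(m) = -½ (N(m) = 1/(-2) = -½)
b(O) = -1/34
F = -210*I (F = (-14*15)*√(-1 + 0) = -210*I ≈ -210.0*I)
1/(b(N(11)) + F) = 1/(-1/34 - 210*I) = 1156*(-1/34 + 210*I)/50979601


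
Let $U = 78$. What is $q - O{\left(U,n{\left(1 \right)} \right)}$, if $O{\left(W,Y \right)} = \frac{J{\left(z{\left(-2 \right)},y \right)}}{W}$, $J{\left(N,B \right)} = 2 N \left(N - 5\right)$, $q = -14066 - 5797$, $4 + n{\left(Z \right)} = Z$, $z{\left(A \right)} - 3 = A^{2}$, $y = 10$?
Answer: $- \frac{774671}{39} \approx -19863.0$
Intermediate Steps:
$z{\left(A \right)} = 3 + A^{2}$
$n{\left(Z \right)} = -4 + Z$
$q = -19863$
$J{\left(N,B \right)} = 2 N \left(-5 + N\right)$
$O{\left(W,Y \right)} = \frac{28}{W}$ ($O{\left(W,Y \right)} = \frac{2 \left(3 + \left(-2\right)^{2}\right) \left(-5 + \left(3 + \left(-2\right)^{2}\right)\right)}{W} = \frac{2 \left(3 + 4\right) \left(-5 + \left(3 + 4\right)\right)}{W} = \frac{2 \cdot 7 \left(-5 + 7\right)}{W} = \frac{2 \cdot 7 \cdot 2}{W} = \frac{28}{W}$)
$q - O{\left(U,n{\left(1 \right)} \right)} = -19863 - \frac{28}{78} = -19863 - 28 \cdot \frac{1}{78} = -19863 - \frac{14}{39} = - \frac{774671}{39}$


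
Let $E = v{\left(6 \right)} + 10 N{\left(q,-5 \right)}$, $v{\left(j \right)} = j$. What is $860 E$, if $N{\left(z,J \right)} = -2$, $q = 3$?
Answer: $-12040$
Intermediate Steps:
$E = -14$ ($E = 6 + 10 \left(-2\right) = 6 - 20 = -14$)
$860 E = 860 \left(-14\right) = -12040$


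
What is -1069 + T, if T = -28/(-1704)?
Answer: -455387/426 ≈ -1069.0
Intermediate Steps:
T = 7/426 (T = -28*(-1/1704) = 7/426 ≈ 0.016432)
-1069 + T = -1069 + 7/426 = -455387/426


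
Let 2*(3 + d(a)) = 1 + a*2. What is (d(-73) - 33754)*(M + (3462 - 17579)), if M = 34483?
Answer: -688971597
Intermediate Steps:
d(a) = -5/2 + a (d(a) = -3 + (1 + a*2)/2 = -3 + (1 + 2*a)/2 = -3 + (1/2 + a) = -5/2 + a)
(d(-73) - 33754)*(M + (3462 - 17579)) = ((-5/2 - 73) - 33754)*(34483 + (3462 - 17579)) = (-151/2 - 33754)*(34483 - 14117) = -67659/2*20366 = -688971597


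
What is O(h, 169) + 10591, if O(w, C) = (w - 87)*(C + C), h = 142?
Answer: 29181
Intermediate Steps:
O(w, C) = 2*C*(-87 + w) (O(w, C) = (-87 + w)*(2*C) = 2*C*(-87 + w))
O(h, 169) + 10591 = 2*169*(-87 + 142) + 10591 = 2*169*55 + 10591 = 18590 + 10591 = 29181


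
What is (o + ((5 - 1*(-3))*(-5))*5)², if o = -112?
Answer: 97344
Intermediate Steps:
(o + ((5 - 1*(-3))*(-5))*5)² = (-112 + ((5 - 1*(-3))*(-5))*5)² = (-112 + ((5 + 3)*(-5))*5)² = (-112 + (8*(-5))*5)² = (-112 - 40*5)² = (-112 - 200)² = (-312)² = 97344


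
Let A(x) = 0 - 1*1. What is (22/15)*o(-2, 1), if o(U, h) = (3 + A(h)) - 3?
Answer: -22/15 ≈ -1.4667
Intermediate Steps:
A(x) = -1 (A(x) = 0 - 1 = -1)
o(U, h) = -1 (o(U, h) = (3 - 1) - 3 = 2 - 3 = -1)
(22/15)*o(-2, 1) = (22/15)*(-1) = -22/15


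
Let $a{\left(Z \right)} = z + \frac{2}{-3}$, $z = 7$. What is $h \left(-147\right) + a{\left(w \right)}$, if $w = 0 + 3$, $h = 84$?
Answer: $- \frac{37025}{3} \approx -12342.0$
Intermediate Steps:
$w = 3$
$a{\left(Z \right)} = \frac{19}{3}$ ($a{\left(Z \right)} = 7 + \frac{2}{-3} = 7 + 2 \left(- \frac{1}{3}\right) = 7 - \frac{2}{3} = \frac{19}{3}$)
$h \left(-147\right) + a{\left(w \right)} = 84 \left(-147\right) + \frac{19}{3} = -12348 + \frac{19}{3} = - \frac{37025}{3}$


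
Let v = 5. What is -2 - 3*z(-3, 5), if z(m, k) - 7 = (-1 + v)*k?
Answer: -83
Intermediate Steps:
z(m, k) = 7 + 4*k (z(m, k) = 7 + (-1 + 5)*k = 7 + 4*k)
-2 - 3*z(-3, 5) = -2 - 3*(7 + 4*5) = -2 - 3*(7 + 20) = -2 - 3*27 = -2 - 81 = -83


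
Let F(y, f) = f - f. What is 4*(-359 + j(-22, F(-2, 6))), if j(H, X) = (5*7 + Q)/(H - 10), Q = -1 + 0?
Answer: -5761/4 ≈ -1440.3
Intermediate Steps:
F(y, f) = 0
Q = -1
j(H, X) = 34/(-10 + H) (j(H, X) = (5*7 - 1)/(H - 10) = (35 - 1)/(-10 + H) = 34/(-10 + H))
4*(-359 + j(-22, F(-2, 6))) = 4*(-359 + 34/(-10 - 22)) = 4*(-359 + 34/(-32)) = 4*(-359 + 34*(-1/32)) = 4*(-359 - 17/16) = 4*(-5761/16) = -5761/4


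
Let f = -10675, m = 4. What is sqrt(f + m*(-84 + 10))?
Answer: 3*I*sqrt(1219) ≈ 104.74*I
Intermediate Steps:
sqrt(f + m*(-84 + 10)) = sqrt(-10675 + 4*(-84 + 10)) = sqrt(-10675 + 4*(-74)) = sqrt(-10675 - 296) = sqrt(-10971) = 3*I*sqrt(1219)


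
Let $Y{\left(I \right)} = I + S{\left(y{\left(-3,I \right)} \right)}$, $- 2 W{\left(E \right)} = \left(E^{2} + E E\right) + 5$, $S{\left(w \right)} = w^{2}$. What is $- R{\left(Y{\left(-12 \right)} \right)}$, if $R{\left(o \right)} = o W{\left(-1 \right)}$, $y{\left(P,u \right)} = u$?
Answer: $462$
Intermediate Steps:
$W{\left(E \right)} = - \frac{5}{2} - E^{2}$ ($W{\left(E \right)} = - \frac{\left(E^{2} + E E\right) + 5}{2} = - \frac{\left(E^{2} + E^{2}\right) + 5}{2} = - \frac{2 E^{2} + 5}{2} = - \frac{5 + 2 E^{2}}{2} = - \frac{5}{2} - E^{2}$)
$Y{\left(I \right)} = I + I^{2}$
$R{\left(o \right)} = - \frac{7 o}{2}$ ($R{\left(o \right)} = o \left(- \frac{5}{2} - \left(-1\right)^{2}\right) = o \left(- \frac{5}{2} - 1\right) = o \left(- \frac{7}{2}\right) = - \frac{7 o}{2}$)
$- R{\left(Y{\left(-12 \right)} \right)} = - \frac{\left(-7\right) \left(- 12 \left(1 - 12\right)\right)}{2} = - \frac{\left(-7\right) \left(\left(-12\right) \left(-11\right)\right)}{2} = - \frac{\left(-7\right) 132}{2} = \left(-1\right) \left(-462\right) = 462$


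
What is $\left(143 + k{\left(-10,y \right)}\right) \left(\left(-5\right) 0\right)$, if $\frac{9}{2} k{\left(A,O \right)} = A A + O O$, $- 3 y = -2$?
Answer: $0$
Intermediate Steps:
$y = \frac{2}{3}$ ($y = \left(- \frac{1}{3}\right) \left(-2\right) = \frac{2}{3} \approx 0.66667$)
$k{\left(A,O \right)} = \frac{2 A^{2}}{9} + \frac{2 O^{2}}{9}$ ($k{\left(A,O \right)} = \frac{2 \left(A A + O O\right)}{9} = \frac{2 \left(A^{2} + O^{2}\right)}{9} = \frac{2 A^{2}}{9} + \frac{2 O^{2}}{9}$)
$\left(143 + k{\left(-10,y \right)}\right) \left(\left(-5\right) 0\right) = \left(143 + \left(\frac{2 \left(-10\right)^{2}}{9} + \frac{2 \left(\frac{2}{3}\right)^{2}}{9}\right)\right) \left(\left(-5\right) 0\right) = \left(143 + \left(\frac{2}{9} \cdot 100 + \frac{2}{9} \cdot \frac{4}{9}\right)\right) 0 = \left(143 + \left(\frac{200}{9} + \frac{8}{81}\right)\right) 0 = \left(143 + \frac{1808}{81}\right) 0 = \frac{13391}{81} \cdot 0 = 0$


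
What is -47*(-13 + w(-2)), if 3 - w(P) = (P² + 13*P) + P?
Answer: -658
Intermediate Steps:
w(P) = 3 - P² - 14*P (w(P) = 3 - ((P² + 13*P) + P) = 3 - (P² + 14*P) = 3 + (-P² - 14*P) = 3 - P² - 14*P)
-47*(-13 + w(-2)) = -47*(-13 + (3 - 1*(-2)² - 14*(-2))) = -47*(-13 + (3 - 1*4 + 28)) = -47*(-13 + (3 - 4 + 28)) = -47*(-13 + 27) = -47*14 = -658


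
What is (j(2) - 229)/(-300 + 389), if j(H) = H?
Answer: -227/89 ≈ -2.5506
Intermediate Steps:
(j(2) - 229)/(-300 + 389) = (2 - 229)/(-300 + 389) = -227/89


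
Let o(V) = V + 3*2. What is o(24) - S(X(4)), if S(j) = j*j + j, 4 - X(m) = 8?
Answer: 18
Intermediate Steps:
X(m) = -4 (X(m) = 4 - 1*8 = 4 - 8 = -4)
o(V) = 6 + V (o(V) = V + 6 = 6 + V)
S(j) = j + j² (S(j) = j² + j = j + j²)
o(24) - S(X(4)) = (6 + 24) - (-4)*(1 - 4) = 30 - (-4)*(-3) = 30 - 1*12 = 30 - 12 = 18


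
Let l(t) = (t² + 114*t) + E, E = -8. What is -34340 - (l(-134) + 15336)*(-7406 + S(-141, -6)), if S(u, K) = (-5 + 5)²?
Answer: 133332908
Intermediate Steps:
S(u, K) = 0 (S(u, K) = 0² = 0)
l(t) = -8 + t² + 114*t (l(t) = (t² + 114*t) - 8 = -8 + t² + 114*t)
-34340 - (l(-134) + 15336)*(-7406 + S(-141, -6)) = -34340 - ((-8 + (-134)² + 114*(-134)) + 15336)*(-7406 + 0) = -34340 - ((-8 + 17956 - 15276) + 15336)*(-7406) = -34340 - (2672 + 15336)*(-7406) = -34340 - 18008*(-7406) = -34340 - 1*(-133367248) = -34340 + 133367248 = 133332908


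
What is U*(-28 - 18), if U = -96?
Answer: 4416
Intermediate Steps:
U*(-28 - 18) = -96*(-28 - 18) = -96*(-46) = 4416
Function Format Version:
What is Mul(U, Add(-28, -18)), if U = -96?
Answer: 4416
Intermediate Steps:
Mul(U, Add(-28, -18)) = Mul(-96, Add(-28, -18)) = Mul(-96, -46) = 4416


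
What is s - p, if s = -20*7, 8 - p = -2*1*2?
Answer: -152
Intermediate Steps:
p = 12 (p = 8 - (-2*1)*2 = 8 - (-2)*2 = 8 - 1*(-4) = 8 + 4 = 12)
s = -140
s - p = -140 - 1*12 = -140 - 12 = -152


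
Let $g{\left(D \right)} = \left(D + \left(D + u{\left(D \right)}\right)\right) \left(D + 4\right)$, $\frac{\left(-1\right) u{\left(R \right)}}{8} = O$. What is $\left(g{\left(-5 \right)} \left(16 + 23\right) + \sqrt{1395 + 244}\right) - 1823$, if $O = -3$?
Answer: $-2369 + \sqrt{1639} \approx -2328.5$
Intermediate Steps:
$u{\left(R \right)} = 24$ ($u{\left(R \right)} = \left(-8\right) \left(-3\right) = 24$)
$g{\left(D \right)} = \left(4 + D\right) \left(24 + 2 D\right)$ ($g{\left(D \right)} = \left(D + \left(D + 24\right)\right) \left(D + 4\right) = \left(D + \left(24 + D\right)\right) \left(4 + D\right) = \left(24 + 2 D\right) \left(4 + D\right) = \left(4 + D\right) \left(24 + 2 D\right)$)
$\left(g{\left(-5 \right)} \left(16 + 23\right) + \sqrt{1395 + 244}\right) - 1823 = \left(\left(96 + 2 \left(-5\right)^{2} + 32 \left(-5\right)\right) \left(16 + 23\right) + \sqrt{1395 + 244}\right) - 1823 = \left(\left(96 + 2 \cdot 25 - 160\right) 39 + \sqrt{1639}\right) - 1823 = \left(\left(96 + 50 - 160\right) 39 + \sqrt{1639}\right) - 1823 = \left(\left(-14\right) 39 + \sqrt{1639}\right) - 1823 = \left(-546 + \sqrt{1639}\right) - 1823 = -2369 + \sqrt{1639}$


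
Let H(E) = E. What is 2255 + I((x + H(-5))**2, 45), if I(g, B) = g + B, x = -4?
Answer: 2381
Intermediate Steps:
I(g, B) = B + g
2255 + I((x + H(-5))**2, 45) = 2255 + (45 + (-4 - 5)**2) = 2255 + (45 + (-9)**2) = 2255 + (45 + 81) = 2255 + 126 = 2381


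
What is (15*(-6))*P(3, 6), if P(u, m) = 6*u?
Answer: -1620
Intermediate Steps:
(15*(-6))*P(3, 6) = (15*(-6))*(6*3) = -90*18 = -1620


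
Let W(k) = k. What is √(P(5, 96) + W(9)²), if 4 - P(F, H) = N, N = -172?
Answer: √257 ≈ 16.031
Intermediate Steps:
P(F, H) = 176 (P(F, H) = 4 - 1*(-172) = 4 + 172 = 176)
√(P(5, 96) + W(9)²) = √(176 + 9²) = √(176 + 81) = √257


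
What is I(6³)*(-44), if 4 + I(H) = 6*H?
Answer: -56848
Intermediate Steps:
I(H) = -4 + 6*H
I(6³)*(-44) = (-4 + 6*6³)*(-44) = (-4 + 6*216)*(-44) = (-4 + 1296)*(-44) = 1292*(-44) = -56848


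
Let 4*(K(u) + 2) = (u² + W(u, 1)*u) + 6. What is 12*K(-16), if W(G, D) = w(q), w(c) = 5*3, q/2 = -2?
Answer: 42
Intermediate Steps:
q = -4 (q = 2*(-2) = -4)
w(c) = 15
W(G, D) = 15
K(u) = -½ + u²/4 + 15*u/4 (K(u) = -2 + ((u² + 15*u) + 6)/4 = -2 + (6 + u² + 15*u)/4 = -2 + (3/2 + u²/4 + 15*u/4) = -½ + u²/4 + 15*u/4)
12*K(-16) = 12*(-½ + (¼)*(-16)² + (15/4)*(-16)) = 12*(-½ + (¼)*256 - 60) = 12*(-½ + 64 - 60) = 12*(7/2) = 42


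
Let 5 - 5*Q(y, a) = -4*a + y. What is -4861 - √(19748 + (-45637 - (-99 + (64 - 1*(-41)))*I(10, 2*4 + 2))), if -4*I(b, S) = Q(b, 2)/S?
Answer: -4861 - I*√2588891/10 ≈ -4861.0 - 160.9*I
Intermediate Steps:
Q(y, a) = 1 - y/5 + 4*a/5 (Q(y, a) = 1 - (-4*a + y)/5 = 1 - (y - 4*a)/5 = 1 + (-y/5 + 4*a/5) = 1 - y/5 + 4*a/5)
I(b, S) = -(13/5 - b/5)/(4*S) (I(b, S) = -(1 - b/5 + (⅘)*2)/(4*S) = -(1 - b/5 + 8/5)/(4*S) = -(13/5 - b/5)/(4*S))
-4861 - √(19748 + (-45637 - (-99 + (64 - 1*(-41)))*I(10, 2*4 + 2))) = -4861 - √(19748 + (-45637 - (-99 + (64 - 1*(-41)))*(-13 + 10)/(20*(2*4 + 2)))) = -4861 - √(19748 + (-45637 - (-99 + (64 + 41))*(1/20)*(-3)/(8 + 2))) = -4861 - √(19748 + (-45637 - (-99 + 105)*(1/20)*(-3)/10)) = -4861 - √(19748 + (-45637 - 6*(1/20)*(⅒)*(-3))) = -4861 - √(19748 + (-45637 - 6*(-3)/200)) = -4861 - √(19748 + (-45637 - 1*(-9/100))) = -4861 - √(19748 + (-45637 + 9/100)) = -4861 - √(19748 - 4563691/100) = -4861 - √(-2588891/100) = -4861 - I*√2588891/10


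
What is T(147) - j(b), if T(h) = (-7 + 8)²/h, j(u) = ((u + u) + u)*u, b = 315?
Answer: -43758224/147 ≈ -2.9768e+5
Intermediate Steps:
j(u) = 3*u² (j(u) = (2*u + u)*u = (3*u)*u = 3*u²)
T(h) = 1/h (T(h) = 1²/h = 1/h)
T(147) - j(b) = 1/147 - 3*315² = 1/147 - 3*99225 = 1/147 - 1*297675 = 1/147 - 297675 = -43758224/147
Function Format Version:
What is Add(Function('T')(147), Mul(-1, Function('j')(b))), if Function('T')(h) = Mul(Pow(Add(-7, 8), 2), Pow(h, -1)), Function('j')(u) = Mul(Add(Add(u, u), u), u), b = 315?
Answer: Rational(-43758224, 147) ≈ -2.9768e+5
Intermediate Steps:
Function('j')(u) = Mul(3, Pow(u, 2)) (Function('j')(u) = Mul(Add(Mul(2, u), u), u) = Mul(Mul(3, u), u) = Mul(3, Pow(u, 2)))
Function('T')(h) = Pow(h, -1) (Function('T')(h) = Mul(Pow(1, 2), Pow(h, -1)) = Mul(1, Pow(h, -1)) = Pow(h, -1))
Add(Function('T')(147), Mul(-1, Function('j')(b))) = Add(Pow(147, -1), Mul(-1, Mul(3, Pow(315, 2)))) = Add(Rational(1, 147), Mul(-1, Mul(3, 99225))) = Add(Rational(1, 147), Mul(-1, 297675)) = Add(Rational(1, 147), -297675) = Rational(-43758224, 147)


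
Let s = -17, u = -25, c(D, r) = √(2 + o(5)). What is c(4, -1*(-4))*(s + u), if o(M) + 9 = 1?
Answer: -42*I*√6 ≈ -102.88*I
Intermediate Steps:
o(M) = -8 (o(M) = -9 + 1 = -8)
c(D, r) = I*√6 (c(D, r) = √(2 - 8) = √(-6) = I*√6)
c(4, -1*(-4))*(s + u) = (I*√6)*(-17 - 25) = (I*√6)*(-42) = -42*I*√6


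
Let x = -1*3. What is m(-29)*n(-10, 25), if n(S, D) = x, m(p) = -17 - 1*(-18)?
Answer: -3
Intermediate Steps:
m(p) = 1 (m(p) = -17 + 18 = 1)
x = -3
n(S, D) = -3
m(-29)*n(-10, 25) = 1*(-3) = -3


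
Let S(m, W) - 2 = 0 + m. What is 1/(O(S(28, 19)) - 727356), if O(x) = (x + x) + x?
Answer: -1/727266 ≈ -1.3750e-6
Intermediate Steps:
S(m, W) = 2 + m (S(m, W) = 2 + (0 + m) = 2 + m)
O(x) = 3*x (O(x) = 2*x + x = 3*x)
1/(O(S(28, 19)) - 727356) = 1/(3*(2 + 28) - 727356) = 1/(3*30 - 727356) = 1/(90 - 727356) = 1/(-727266) = -1/727266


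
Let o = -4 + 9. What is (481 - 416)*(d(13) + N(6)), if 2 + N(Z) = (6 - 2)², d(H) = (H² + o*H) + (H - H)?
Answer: 16120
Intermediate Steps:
o = 5
d(H) = H² + 5*H (d(H) = (H² + 5*H) + (H - H) = (H² + 5*H) + 0 = H² + 5*H)
N(Z) = 14 (N(Z) = -2 + (6 - 2)² = -2 + 4² = -2 + 16 = 14)
(481 - 416)*(d(13) + N(6)) = (481 - 416)*(13*(5 + 13) + 14) = 65*(13*18 + 14) = 65*(234 + 14) = 65*248 = 16120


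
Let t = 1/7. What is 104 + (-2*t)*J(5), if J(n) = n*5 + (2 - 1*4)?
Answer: 682/7 ≈ 97.429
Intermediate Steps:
J(n) = -2 + 5*n (J(n) = 5*n + (2 - 4) = 5*n - 2 = -2 + 5*n)
t = ⅐ ≈ 0.14286
104 + (-2*t)*J(5) = 104 + (-2*⅐)*(-2 + 5*5) = 104 - 2*(-2 + 25)/7 = 104 - 2/7*23 = 104 - 46/7 = 682/7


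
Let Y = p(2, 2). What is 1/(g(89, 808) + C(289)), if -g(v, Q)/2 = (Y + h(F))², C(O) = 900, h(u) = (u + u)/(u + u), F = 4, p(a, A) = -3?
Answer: 1/892 ≈ 0.0011211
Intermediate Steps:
h(u) = 1 (h(u) = (2*u)/((2*u)) = (2*u)*(1/(2*u)) = 1)
Y = -3
g(v, Q) = -8 (g(v, Q) = -2*(-3 + 1)² = -2*(-2)² = -2*4 = -8)
1/(g(89, 808) + C(289)) = 1/(-8 + 900) = 1/892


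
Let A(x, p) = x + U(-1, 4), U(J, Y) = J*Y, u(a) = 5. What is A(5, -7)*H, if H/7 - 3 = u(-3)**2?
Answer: 196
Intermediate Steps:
A(x, p) = -4 + x (A(x, p) = x - 1*4 = x - 4 = -4 + x)
H = 196 (H = 21 + 7*5**2 = 21 + 7*25 = 21 + 175 = 196)
A(5, -7)*H = (-4 + 5)*196 = 1*196 = 196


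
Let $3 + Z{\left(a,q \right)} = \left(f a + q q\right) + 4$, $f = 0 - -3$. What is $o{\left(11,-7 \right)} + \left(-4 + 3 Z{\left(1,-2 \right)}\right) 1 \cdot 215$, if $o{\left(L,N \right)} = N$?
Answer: $4293$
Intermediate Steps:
$f = 3$ ($f = 0 + 3 = 3$)
$Z{\left(a,q \right)} = 1 + q^{2} + 3 a$ ($Z{\left(a,q \right)} = -3 + \left(\left(3 a + q q\right) + 4\right) = -3 + \left(\left(3 a + q^{2}\right) + 4\right) = -3 + \left(\left(q^{2} + 3 a\right) + 4\right) = -3 + \left(4 + q^{2} + 3 a\right) = 1 + q^{2} + 3 a$)
$o{\left(11,-7 \right)} + \left(-4 + 3 Z{\left(1,-2 \right)}\right) 1 \cdot 215 = -7 + \left(-4 + 3 \left(1 + \left(-2\right)^{2} + 3 \cdot 1\right)\right) 1 \cdot 215 = -7 + \left(-4 + 3 \left(1 + 4 + 3\right)\right) 1 \cdot 215 = -7 + \left(-4 + 3 \cdot 8\right) 1 \cdot 215 = -7 + \left(-4 + 24\right) 1 \cdot 215 = -7 + 20 \cdot 1 \cdot 215 = -7 + 20 \cdot 215 = -7 + 4300 = 4293$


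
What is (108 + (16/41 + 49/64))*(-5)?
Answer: -1432125/2624 ≈ -545.78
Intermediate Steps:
(108 + (16/41 + 49/64))*(-5) = (108 + 3033/2624)*(-5) = (286425/2624)*(-5) = -1432125/2624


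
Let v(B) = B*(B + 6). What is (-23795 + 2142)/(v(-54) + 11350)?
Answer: -21653/13942 ≈ -1.5531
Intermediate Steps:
v(B) = B*(6 + B)
(-23795 + 2142)/(v(-54) + 11350) = (-23795 + 2142)/(-54*(6 - 54) + 11350) = -21653/(-54*(-48) + 11350) = -21653/(2592 + 11350) = -21653/13942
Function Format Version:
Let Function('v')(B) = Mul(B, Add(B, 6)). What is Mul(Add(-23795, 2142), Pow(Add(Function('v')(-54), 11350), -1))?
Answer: Rational(-21653, 13942) ≈ -1.5531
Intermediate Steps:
Function('v')(B) = Mul(B, Add(6, B))
Mul(Add(-23795, 2142), Pow(Add(Function('v')(-54), 11350), -1)) = Mul(Add(-23795, 2142), Pow(Add(Mul(-54, Add(6, -54)), 11350), -1)) = Mul(-21653, Pow(Add(Mul(-54, -48), 11350), -1)) = Mul(-21653, Pow(Add(2592, 11350), -1)) = Mul(-21653, Pow(13942, -1)) = Mul(-21653, Rational(1, 13942)) = Rational(-21653, 13942)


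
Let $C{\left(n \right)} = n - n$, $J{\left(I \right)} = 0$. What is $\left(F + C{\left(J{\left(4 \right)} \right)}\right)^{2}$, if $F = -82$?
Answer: $6724$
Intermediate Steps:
$C{\left(n \right)} = 0$
$\left(F + C{\left(J{\left(4 \right)} \right)}\right)^{2} = \left(-82 + 0\right)^{2} = \left(-82\right)^{2} = 6724$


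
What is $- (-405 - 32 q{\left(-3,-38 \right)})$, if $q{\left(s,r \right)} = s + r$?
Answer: $-907$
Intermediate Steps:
$q{\left(s,r \right)} = r + s$
$- (-405 - 32 q{\left(-3,-38 \right)}) = - (-405 - 32 \left(-38 - 3\right)) = - (-405 - -1312) = - (-405 + 1312) = \left(-1\right) 907 = -907$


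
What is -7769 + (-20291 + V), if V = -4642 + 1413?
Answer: -31289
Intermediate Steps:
V = -3229
-7769 + (-20291 + V) = -7769 + (-20291 - 3229) = -7769 - 23520 = -31289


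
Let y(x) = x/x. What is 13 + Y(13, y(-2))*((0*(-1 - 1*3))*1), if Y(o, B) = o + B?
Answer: 13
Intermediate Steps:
y(x) = 1
Y(o, B) = B + o
13 + Y(13, y(-2))*((0*(-1 - 1*3))*1) = 13 + (1 + 13)*((0*(-1 - 1*3))*1) = 13 + 14*((0*(-1 - 3))*1) = 13 + 14*((0*(-4))*1) = 13 + 14*(0*1) = 13 + 14*0 = 13 + 0 = 13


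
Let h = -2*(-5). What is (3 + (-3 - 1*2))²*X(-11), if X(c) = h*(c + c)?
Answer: -880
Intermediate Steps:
h = 10
X(c) = 20*c (X(c) = 10*(c + c) = 10*(2*c) = 20*c)
(3 + (-3 - 1*2))²*X(-11) = (3 + (-3 - 1*2))²*(20*(-11)) = (3 + (-3 - 2))²*(-220) = (3 - 5)²*(-220) = (-2)²*(-220) = 4*(-220) = -880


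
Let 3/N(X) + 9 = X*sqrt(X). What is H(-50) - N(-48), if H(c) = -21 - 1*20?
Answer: -41 + 3/(9 + 192*I*sqrt(3)) ≈ -41.0 - 0.0090145*I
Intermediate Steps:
N(X) = 3/(-9 + X**(3/2)) (N(X) = 3/(-9 + X*sqrt(X)) = 3/(-9 + X**(3/2)))
H(c) = -41 (H(c) = -21 - 20 = -41)
H(-50) - N(-48) = -41 - 3/(-9 + (-48)**(3/2)) = -41 - 3/(-9 - 192*I*sqrt(3))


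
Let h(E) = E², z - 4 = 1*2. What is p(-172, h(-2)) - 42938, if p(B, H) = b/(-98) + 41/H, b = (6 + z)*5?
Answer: -8413959/196 ≈ -42928.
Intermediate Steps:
z = 6 (z = 4 + 1*2 = 4 + 2 = 6)
b = 60 (b = (6 + 6)*5 = 12*5 = 60)
p(B, H) = -30/49 + 41/H (p(B, H) = 60/(-98) + 41/H = 60*(-1/98) + 41/H = -30/49 + 41/H)
p(-172, h(-2)) - 42938 = (-30/49 + 41/((-2)²)) - 42938 = (-30/49 + 41/4) - 42938 = 1889/196 - 42938 = -8413959/196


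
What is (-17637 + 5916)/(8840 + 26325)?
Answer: -11721/35165 ≈ -0.33331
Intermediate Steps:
(-17637 + 5916)/(8840 + 26325) = -11721/35165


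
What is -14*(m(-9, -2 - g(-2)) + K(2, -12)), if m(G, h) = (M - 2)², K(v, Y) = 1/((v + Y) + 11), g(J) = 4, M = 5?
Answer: -140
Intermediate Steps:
K(v, Y) = 1/(11 + Y + v) (K(v, Y) = 1/((Y + v) + 11) = 1/(11 + Y + v))
m(G, h) = 9 (m(G, h) = (5 - 2)² = 3² = 9)
-14*(m(-9, -2 - g(-2)) + K(2, -12)) = -14*(9 + 1/(11 - 12 + 2)) = -14*(9 + 1/1) = -14*(9 + 1) = -14*10 = -140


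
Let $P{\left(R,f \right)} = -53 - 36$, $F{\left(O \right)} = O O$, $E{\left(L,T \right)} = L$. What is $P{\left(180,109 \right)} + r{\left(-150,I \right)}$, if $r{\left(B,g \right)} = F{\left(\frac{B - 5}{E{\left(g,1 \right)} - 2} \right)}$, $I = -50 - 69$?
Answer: $- \frac{1279024}{14641} \approx -87.359$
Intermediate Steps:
$I = -119$ ($I = -50 - 69 = -119$)
$F{\left(O \right)} = O^{2}$
$r{\left(B,g \right)} = \frac{\left(-5 + B\right)^{2}}{\left(-2 + g\right)^{2}}$ ($r{\left(B,g \right)} = \left(\frac{B - 5}{g - 2}\right)^{2} = \left(\frac{-5 + B}{-2 + g}\right)^{2} = \frac{\left(-5 + B\right)^{2}}{\left(-2 + g\right)^{2}}$)
$P{\left(R,f \right)} = -89$
$P{\left(180,109 \right)} + r{\left(-150,I \right)} = -89 + \frac{\left(-5 - 150\right)^{2}}{\left(-2 - 119\right)^{2}} = -89 + \frac{\left(-155\right)^{2}}{14641} = -89 + 24025 \cdot \frac{1}{14641} = -89 + \frac{24025}{14641} = - \frac{1279024}{14641}$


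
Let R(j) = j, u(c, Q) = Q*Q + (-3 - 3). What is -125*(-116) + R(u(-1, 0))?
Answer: 14494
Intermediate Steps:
u(c, Q) = -6 + Q**2 (u(c, Q) = Q**2 - 6 = -6 + Q**2)
-125*(-116) + R(u(-1, 0)) = -125*(-116) + (-6 + 0**2) = 14500 + (-6 + 0) = 14500 - 6 = 14494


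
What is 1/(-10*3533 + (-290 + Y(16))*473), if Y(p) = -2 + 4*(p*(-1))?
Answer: -1/203718 ≈ -4.9087e-6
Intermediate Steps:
Y(p) = -2 - 4*p (Y(p) = -2 + 4*(-p) = -2 - 4*p)
1/(-10*3533 + (-290 + Y(16))*473) = 1/(-10*3533 + (-290 + (-2 - 4*16))*473) = 1/(-35330 + (-290 + (-2 - 64))*473) = 1/(-35330 + (-290 - 66)*473) = 1/(-35330 - 356*473) = 1/(-35330 - 168388) = 1/(-203718) = -1/203718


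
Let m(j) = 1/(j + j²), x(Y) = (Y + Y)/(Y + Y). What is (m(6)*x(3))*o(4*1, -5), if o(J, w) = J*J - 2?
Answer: ⅓ ≈ 0.33333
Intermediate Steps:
x(Y) = 1 (x(Y) = (2*Y)/((2*Y)) = (2*Y)*(1/(2*Y)) = 1)
o(J, w) = -2 + J² (o(J, w) = J² - 2 = -2 + J²)
(m(6)*x(3))*o(4*1, -5) = ((1/(6*(1 + 6)))*1)*(-2 + (4*1)²) = (((⅙)/7)*1)*(-2 + 4²) = (((⅙)*(⅐))*1)*(-2 + 16) = ((1/42)*1)*14 = (1/42)*14 = ⅓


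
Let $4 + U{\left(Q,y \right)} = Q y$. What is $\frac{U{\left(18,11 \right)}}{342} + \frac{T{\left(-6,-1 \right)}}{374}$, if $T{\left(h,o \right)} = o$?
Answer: $\frac{36107}{63954} \approx 0.56458$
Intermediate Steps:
$U{\left(Q,y \right)} = -4 + Q y$
$\frac{U{\left(18,11 \right)}}{342} + \frac{T{\left(-6,-1 \right)}}{374} = \frac{-4 + 18 \cdot 11}{342} - \frac{1}{374} = \left(-4 + 198\right) \frac{1}{342} - \frac{1}{374} = 194 \cdot \frac{1}{342} - \frac{1}{374} = \frac{97}{171} - \frac{1}{374} = \frac{36107}{63954}$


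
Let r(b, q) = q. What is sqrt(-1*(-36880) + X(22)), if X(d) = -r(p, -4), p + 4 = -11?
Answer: 2*sqrt(9221) ≈ 192.05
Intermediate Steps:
p = -15 (p = -4 - 11 = -15)
X(d) = 4 (X(d) = -1*(-4) = 4)
sqrt(-1*(-36880) + X(22)) = sqrt(-1*(-36880) + 4) = sqrt(36880 + 4) = sqrt(36884) = 2*sqrt(9221)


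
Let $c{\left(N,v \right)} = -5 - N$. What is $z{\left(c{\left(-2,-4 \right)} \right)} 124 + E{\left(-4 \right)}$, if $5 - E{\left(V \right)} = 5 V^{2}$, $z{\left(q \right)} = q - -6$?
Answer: $297$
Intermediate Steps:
$z{\left(q \right)} = 6 + q$ ($z{\left(q \right)} = q + 6 = 6 + q$)
$E{\left(V \right)} = 5 - 5 V^{2}$
$z{\left(c{\left(-2,-4 \right)} \right)} 124 + E{\left(-4 \right)} = \left(6 - 3\right) 124 + \left(5 - 5 \left(-4\right)^{2}\right) = \left(6 + \left(-5 + 2\right)\right) 124 + \left(5 - 80\right) = \left(6 - 3\right) 124 + \left(5 - 80\right) = 3 \cdot 124 - 75 = 372 - 75 = 297$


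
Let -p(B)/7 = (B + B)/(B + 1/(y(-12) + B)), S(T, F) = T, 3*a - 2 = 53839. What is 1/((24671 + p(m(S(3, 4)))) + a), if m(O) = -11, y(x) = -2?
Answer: 72/3067495 ≈ 2.3472e-5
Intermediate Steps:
a = 17947 (a = 2/3 + (1/3)*53839 = 2/3 + 53839/3 = 17947)
p(B) = -14*B/(B + 1/(-2 + B)) (p(B) = -7*(B + B)/(B + 1/(-2 + B)) = -7*2*B/(B + 1/(-2 + B)) = -14*B/(B + 1/(-2 + B)))
1/((24671 + p(m(S(3, 4)))) + a) = 1/((24671 + 14*(-11)*(2 - 1*(-11))/(1 + (-11)**2 - 2*(-11))) + 17947) = 1/((24671 + 14*(-11)*(2 + 11)/(1 + 121 + 22)) + 17947) = 1/((24671 + 14*(-11)*13/144) + 17947) = 1/((24671 + 14*(-11)*(1/144)*13) + 17947) = 1/((24671 - 1001/72) + 17947) = 1/(1775311/72 + 17947) = 1/(3067495/72) = 72/3067495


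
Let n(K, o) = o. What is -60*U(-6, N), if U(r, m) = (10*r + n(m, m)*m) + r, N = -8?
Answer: 120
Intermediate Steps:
U(r, m) = m² + 11*r (U(r, m) = (10*r + m*m) + r = (10*r + m²) + r = (m² + 10*r) + r = m² + 11*r)
-60*U(-6, N) = -60*((-8)² + 11*(-6)) = -60*(64 - 66) = -60*(-2) = 120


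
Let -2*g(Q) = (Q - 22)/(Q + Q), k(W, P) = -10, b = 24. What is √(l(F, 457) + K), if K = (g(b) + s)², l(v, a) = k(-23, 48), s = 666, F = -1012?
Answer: √1021866049/48 ≈ 665.97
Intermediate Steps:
g(Q) = -(-22 + Q)/(4*Q) (g(Q) = -(Q - 22)/(2*(Q + Q)) = -(-22 + Q)/(2*(2*Q)) = -(-22 + Q)*1/(2*Q)/2 = -(-22 + Q)/(4*Q))
l(v, a) = -10
K = 1021889089/2304 (K = ((¼)*(22 - 1*24)/24 + 666)² = ((¼)*(1/24)*(22 - 24) + 666)² = ((¼)*(1/24)*(-2) + 666)² = (-1/48 + 666)² = (31967/48)² = 1021889089/2304 ≈ 4.4353e+5)
√(l(F, 457) + K) = √(-10 + 1021889089/2304) = √(1021866049/2304) = √1021866049/48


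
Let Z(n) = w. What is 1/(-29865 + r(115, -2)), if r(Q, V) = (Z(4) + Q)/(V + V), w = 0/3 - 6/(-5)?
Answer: -20/597881 ≈ -3.3451e-5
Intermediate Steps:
w = 6/5 (w = 0*(1/3) - 6*(-1/5) = 0 + 6/5 = 6/5 ≈ 1.2000)
Z(n) = 6/5
r(Q, V) = (6/5 + Q)/(2*V) (r(Q, V) = (6/5 + Q)/(V + V) = (6/5 + Q)/((2*V)) = (6/5 + Q)*(1/(2*V)) = (6/5 + Q)/(2*V))
1/(-29865 + r(115, -2)) = 1/(-29865 + (1/10)*(6 + 5*115)/(-2)) = 1/(-29865 + (1/10)*(-1/2)*(6 + 575)) = 1/(-29865 + (1/10)*(-1/2)*581) = 1/(-29865 - 581/20) = 1/(-597881/20) = -20/597881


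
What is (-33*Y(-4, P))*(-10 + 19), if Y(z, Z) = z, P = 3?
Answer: 1188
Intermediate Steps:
(-33*Y(-4, P))*(-10 + 19) = (-33*(-4))*(-10 + 19) = 132*9 = 1188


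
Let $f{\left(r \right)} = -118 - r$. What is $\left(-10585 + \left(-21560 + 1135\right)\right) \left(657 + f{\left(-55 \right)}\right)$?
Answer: $-18419940$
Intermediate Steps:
$\left(-10585 + \left(-21560 + 1135\right)\right) \left(657 + f{\left(-55 \right)}\right) = \left(-10585 + \left(-21560 + 1135\right)\right) \left(657 - 63\right) = \left(-10585 - 20425\right) \left(657 + \left(-118 + 55\right)\right) = - 31010 \left(657 - 63\right) = \left(-31010\right) 594 = -18419940$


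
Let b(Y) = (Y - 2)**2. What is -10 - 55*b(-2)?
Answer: -890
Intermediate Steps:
b(Y) = (-2 + Y)**2
-10 - 55*b(-2) = -10 - 55*(-2 - 2)**2 = -10 - 55*(-4)**2 = -10 - 55*16 = -10 - 11*80 = -10 - 880 = -890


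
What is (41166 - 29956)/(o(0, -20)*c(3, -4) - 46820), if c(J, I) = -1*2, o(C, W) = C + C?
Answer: -1121/4682 ≈ -0.23943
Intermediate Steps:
o(C, W) = 2*C
c(J, I) = -2
(41166 - 29956)/(o(0, -20)*c(3, -4) - 46820) = (41166 - 29956)/((2*0)*(-2) - 46820) = 11210/(0*(-2) - 46820) = 11210/(0 - 46820) = 11210/(-46820) = 11210*(-1/46820) = -1121/4682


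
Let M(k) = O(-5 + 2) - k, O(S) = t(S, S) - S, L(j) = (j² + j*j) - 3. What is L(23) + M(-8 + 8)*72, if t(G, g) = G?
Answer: 1055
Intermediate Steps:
L(j) = -3 + 2*j² (L(j) = (j² + j²) - 3 = 2*j² - 3 = -3 + 2*j²)
O(S) = 0 (O(S) = S - S = 0)
M(k) = -k (M(k) = 0 - k = -k)
L(23) + M(-8 + 8)*72 = (-3 + 2*23²) - (-8 + 8)*72 = (-3 + 2*529) - 1*0*72 = (-3 + 1058) + 0*72 = 1055 + 0 = 1055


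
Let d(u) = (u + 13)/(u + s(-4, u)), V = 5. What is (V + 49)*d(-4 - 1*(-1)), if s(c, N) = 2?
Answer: -540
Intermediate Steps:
d(u) = (13 + u)/(2 + u) (d(u) = (u + 13)/(u + 2) = (13 + u)/(2 + u))
(V + 49)*d(-4 - 1*(-1)) = (5 + 49)*((13 + (-4 - 1*(-1)))/(2 + (-4 - 1*(-1)))) = 54*((13 + (-4 + 1))/(2 + (-4 + 1))) = 54*((13 - 3)/(2 - 3)) = 54*(10/(-1)) = 54*(-1*10) = 54*(-10) = -540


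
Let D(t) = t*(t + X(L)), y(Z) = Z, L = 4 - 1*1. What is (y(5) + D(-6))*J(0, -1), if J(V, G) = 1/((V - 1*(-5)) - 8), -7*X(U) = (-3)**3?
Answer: -125/21 ≈ -5.9524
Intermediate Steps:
L = 3 (L = 4 - 1 = 3)
X(U) = 27/7 (X(U) = -1/7*(-3)**3 = -1/7*(-27) = 27/7)
J(V, G) = 1/(-3 + V) (J(V, G) = 1/((V + 5) - 8) = 1/((5 + V) - 8) = 1/(-3 + V))
D(t) = t*(27/7 + t) (D(t) = t*(t + 27/7) = t*(27/7 + t))
(y(5) + D(-6))*J(0, -1) = (5 + (1/7)*(-6)*(27 + 7*(-6)))/(-3 + 0) = (5 + (1/7)*(-6)*(27 - 42))/(-3) = (5 + (1/7)*(-6)*(-15))*(-1/3) = (5 + 90/7)*(-1/3) = (125/7)*(-1/3) = -125/21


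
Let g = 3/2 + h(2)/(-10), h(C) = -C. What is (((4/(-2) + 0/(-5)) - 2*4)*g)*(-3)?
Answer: 51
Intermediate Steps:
g = 17/10 (g = 3/2 - 1*2/(-10) = 3*(½) - 2*(-⅒) = 3/2 + ⅕ = 17/10 ≈ 1.7000)
(((4/(-2) + 0/(-5)) - 2*4)*g)*(-3) = (((4/(-2) + 0/(-5)) - 2*4)*(17/10))*(-3) = (((4*(-½) + 0*(-⅕)) - 8)*(17/10))*(-3) = (((-2 + 0) - 8)*(17/10))*(-3) = ((-2 - 8)*(17/10))*(-3) = -10*17/10*(-3) = -17*(-3) = 51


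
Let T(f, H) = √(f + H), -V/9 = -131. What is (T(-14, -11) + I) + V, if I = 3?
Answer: 1182 + 5*I ≈ 1182.0 + 5.0*I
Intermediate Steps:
V = 1179 (V = -9*(-131) = 1179)
T(f, H) = √(H + f)
(T(-14, -11) + I) + V = (√(-11 - 14) + 3) + 1179 = (√(-25) + 3) + 1179 = (5*I + 3) + 1179 = (3 + 5*I) + 1179 = 1182 + 5*I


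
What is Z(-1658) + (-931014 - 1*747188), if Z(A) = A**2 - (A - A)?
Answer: 1070762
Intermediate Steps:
Z(A) = A**2 (Z(A) = A**2 - 1*0 = A**2 + 0 = A**2)
Z(-1658) + (-931014 - 1*747188) = (-1658)**2 + (-931014 - 1*747188) = 2748964 + (-931014 - 747188) = 2748964 - 1678202 = 1070762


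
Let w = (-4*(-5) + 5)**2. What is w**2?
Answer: 390625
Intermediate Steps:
w = 625 (w = (20 + 5)**2 = 25**2 = 625)
w**2 = 625**2 = 390625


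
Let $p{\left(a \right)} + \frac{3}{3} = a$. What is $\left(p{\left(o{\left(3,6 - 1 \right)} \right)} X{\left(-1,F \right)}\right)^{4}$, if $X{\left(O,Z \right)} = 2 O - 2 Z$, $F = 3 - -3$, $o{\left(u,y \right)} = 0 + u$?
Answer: $614656$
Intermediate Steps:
$o{\left(u,y \right)} = u$
$F = 6$ ($F = 3 + 3 = 6$)
$p{\left(a \right)} = -1 + a$
$X{\left(O,Z \right)} = - 2 Z + 2 O$
$\left(p{\left(o{\left(3,6 - 1 \right)} \right)} X{\left(-1,F \right)}\right)^{4} = \left(\left(-1 + 3\right) \left(\left(-2\right) 6 + 2 \left(-1\right)\right)\right)^{4} = \left(2 \left(-12 - 2\right)\right)^{4} = \left(2 \left(-14\right)\right)^{4} = \left(-28\right)^{4} = 614656$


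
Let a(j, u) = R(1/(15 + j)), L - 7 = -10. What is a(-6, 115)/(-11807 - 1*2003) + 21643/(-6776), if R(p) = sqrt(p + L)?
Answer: -21643/6776 - I*sqrt(26)/41430 ≈ -3.1941 - 0.00012308*I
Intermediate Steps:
L = -3 (L = 7 - 10 = -3)
R(p) = sqrt(-3 + p) (R(p) = sqrt(p - 3) = sqrt(-3 + p))
a(j, u) = sqrt(-3 + 1/(15 + j))
a(-6, 115)/(-11807 - 1*2003) + 21643/(-6776) = sqrt((-44 - 3*(-6))/(15 - 6))/(-11807 - 1*2003) + 21643/(-6776) = sqrt((-44 + 18)/9)/(-11807 - 2003) + 21643*(-1/6776) = sqrt((1/9)*(-26))/(-13810) - 21643/6776 = sqrt(-26/9)*(-1/13810) - 21643/6776 = (I*sqrt(26)/3)*(-1/13810) - 21643/6776 = -I*sqrt(26)/41430 - 21643/6776 = -21643/6776 - I*sqrt(26)/41430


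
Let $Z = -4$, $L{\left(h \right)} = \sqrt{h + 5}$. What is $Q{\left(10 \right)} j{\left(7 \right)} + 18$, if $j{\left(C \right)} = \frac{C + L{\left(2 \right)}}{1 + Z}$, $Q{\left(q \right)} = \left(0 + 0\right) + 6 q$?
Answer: $-122 - 20 \sqrt{7} \approx -174.92$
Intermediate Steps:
$L{\left(h \right)} = \sqrt{5 + h}$
$Q{\left(q \right)} = 6 q$ ($Q{\left(q \right)} = 0 + 6 q = 6 q$)
$j{\left(C \right)} = - \frac{C}{3} - \frac{\sqrt{7}}{3}$ ($j{\left(C \right)} = \frac{C + \sqrt{5 + 2}}{1 - 4} = \frac{C + \sqrt{7}}{-3} = \left(C + \sqrt{7}\right) \left(- \frac{1}{3}\right) = - \frac{C}{3} - \frac{\sqrt{7}}{3}$)
$Q{\left(10 \right)} j{\left(7 \right)} + 18 = 6 \cdot 10 \left(\left(- \frac{1}{3}\right) 7 - \frac{\sqrt{7}}{3}\right) + 18 = 60 \left(- \frac{7}{3} - \frac{\sqrt{7}}{3}\right) + 18 = \left(-140 - 20 \sqrt{7}\right) + 18 = -122 - 20 \sqrt{7}$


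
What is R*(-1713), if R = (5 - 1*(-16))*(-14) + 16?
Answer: 476214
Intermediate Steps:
R = -278 (R = (5 + 16)*(-14) + 16 = 21*(-14) + 16 = -294 + 16 = -278)
R*(-1713) = -278*(-1713) = 476214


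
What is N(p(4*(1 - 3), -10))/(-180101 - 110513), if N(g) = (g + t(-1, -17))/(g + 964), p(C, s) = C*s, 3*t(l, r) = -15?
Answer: -25/101133672 ≈ -2.4720e-7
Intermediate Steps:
t(l, r) = -5 (t(l, r) = (1/3)*(-15) = -5)
N(g) = (-5 + g)/(964 + g) (N(g) = (g - 5)/(g + 964) = (-5 + g)/(964 + g))
N(p(4*(1 - 3), -10))/(-180101 - 110513) = ((-5 + (4*(1 - 3))*(-10))/(964 + (4*(1 - 3))*(-10)))/(-180101 - 110513) = ((-5 + (4*(-2))*(-10))/(964 + (4*(-2))*(-10)))/(-290614) = ((-5 - 8*(-10))/(964 - 8*(-10)))*(-1/290614) = ((-5 + 80)/(964 + 80))*(-1/290614) = (75/1044)*(-1/290614) = ((1/1044)*75)*(-1/290614) = (25/348)*(-1/290614) = -25/101133672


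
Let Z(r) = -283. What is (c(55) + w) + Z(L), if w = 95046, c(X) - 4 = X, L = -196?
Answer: 94822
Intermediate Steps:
c(X) = 4 + X
(c(55) + w) + Z(L) = ((4 + 55) + 95046) - 283 = (59 + 95046) - 283 = 95105 - 283 = 94822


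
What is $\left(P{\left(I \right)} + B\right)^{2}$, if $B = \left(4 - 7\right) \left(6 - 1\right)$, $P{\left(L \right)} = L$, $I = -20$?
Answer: $1225$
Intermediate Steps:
$B = -15$ ($B = \left(-3\right) 5 = -15$)
$\left(P{\left(I \right)} + B\right)^{2} = \left(-20 - 15\right)^{2} = \left(-35\right)^{2} = 1225$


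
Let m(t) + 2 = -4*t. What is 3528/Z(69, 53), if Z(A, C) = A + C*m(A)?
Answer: -504/2095 ≈ -0.24057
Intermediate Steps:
m(t) = -2 - 4*t
Z(A, C) = A + C*(-2 - 4*A)
3528/Z(69, 53) = 3528/(69 - 2*53*(1 + 2*69)) = 3528/(69 - 2*53*(1 + 138)) = 3528/(69 - 2*53*139) = 3528/(69 - 14734) = 3528/(-14665) = 3528*(-1/14665) = -504/2095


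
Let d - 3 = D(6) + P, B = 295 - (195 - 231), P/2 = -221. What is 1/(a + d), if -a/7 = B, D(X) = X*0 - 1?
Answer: -1/2757 ≈ -0.00036271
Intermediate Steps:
P = -442 (P = 2*(-221) = -442)
D(X) = -1 (D(X) = 0 - 1 = -1)
B = 331 (B = 295 - 1*(-36) = 295 + 36 = 331)
d = -440 (d = 3 + (-1 - 442) = 3 - 443 = -440)
a = -2317 (a = -7*331 = -2317)
1/(a + d) = 1/(-2317 - 440) = 1/(-2757) = -1/2757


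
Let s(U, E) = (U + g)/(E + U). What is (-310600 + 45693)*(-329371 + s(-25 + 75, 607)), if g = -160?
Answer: 57325042197299/657 ≈ 8.7253e+10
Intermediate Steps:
s(U, E) = (-160 + U)/(E + U) (s(U, E) = (U - 160)/(E + U) = (-160 + U)/(E + U))
(-310600 + 45693)*(-329371 + s(-25 + 75, 607)) = (-310600 + 45693)*(-329371 + (-160 + (-25 + 75))/(607 + (-25 + 75))) = -264907*(-329371 + (-160 + 50)/(607 + 50)) = -264907*(-329371 - 110/657) = -264907*(-216396857/657) = 57325042197299/657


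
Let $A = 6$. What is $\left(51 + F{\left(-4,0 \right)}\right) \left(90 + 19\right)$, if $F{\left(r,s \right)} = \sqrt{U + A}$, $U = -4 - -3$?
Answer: $5559 + 109 \sqrt{5} \approx 5802.7$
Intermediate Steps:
$U = -1$ ($U = -4 + 3 = -1$)
$F{\left(r,s \right)} = \sqrt{5}$ ($F{\left(r,s \right)} = \sqrt{-1 + 6} = \sqrt{5}$)
$\left(51 + F{\left(-4,0 \right)}\right) \left(90 + 19\right) = \left(51 + \sqrt{5}\right) \left(90 + 19\right) = \left(51 + \sqrt{5}\right) 109 = 5559 + 109 \sqrt{5}$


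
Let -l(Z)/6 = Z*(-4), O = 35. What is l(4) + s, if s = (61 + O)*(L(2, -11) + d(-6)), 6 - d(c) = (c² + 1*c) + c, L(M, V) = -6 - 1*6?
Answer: -2784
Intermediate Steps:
L(M, V) = -12 (L(M, V) = -6 - 6 = -12)
l(Z) = 24*Z (l(Z) = -6*Z*(-4) = -(-24)*Z = 24*Z)
d(c) = 6 - c² - 2*c (d(c) = 6 - ((c² + 1*c) + c) = 6 - ((c² + c) + c) = 6 - ((c + c²) + c) = 6 - (c² + 2*c) = 6 + (-c² - 2*c) = 6 - c² - 2*c)
s = -2880 (s = (61 + 35)*(-12 + (6 - 1*(-6)² - 2*(-6))) = 96*(-12 + (6 - 1*36 + 12)) = 96*(-12 + (6 - 36 + 12)) = 96*(-12 - 18) = 96*(-30) = -2880)
l(4) + s = 24*4 - 2880 = 96 - 2880 = -2784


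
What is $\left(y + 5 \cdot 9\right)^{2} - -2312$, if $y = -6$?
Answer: $3833$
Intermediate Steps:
$\left(y + 5 \cdot 9\right)^{2} - -2312 = \left(-6 + 5 \cdot 9\right)^{2} - -2312 = \left(-6 + 45\right)^{2} + 2312 = 39^{2} + 2312 = 1521 + 2312 = 3833$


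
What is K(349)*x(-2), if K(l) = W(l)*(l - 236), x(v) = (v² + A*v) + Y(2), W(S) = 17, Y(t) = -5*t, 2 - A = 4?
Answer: -3842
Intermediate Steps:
A = -2 (A = 2 - 1*4 = 2 - 4 = -2)
x(v) = -10 + v² - 2*v (x(v) = (v² - 2*v) - 5*2 = (v² - 2*v) - 10 = -10 + v² - 2*v)
K(l) = -4012 + 17*l (K(l) = 17*(l - 236) = 17*(-236 + l) = -4012 + 17*l)
K(349)*x(-2) = (-4012 + 17*349)*(-10 + (-2)² - 2*(-2)) = (-4012 + 5933)*(-10 + 4 + 4) = 1921*(-2) = -3842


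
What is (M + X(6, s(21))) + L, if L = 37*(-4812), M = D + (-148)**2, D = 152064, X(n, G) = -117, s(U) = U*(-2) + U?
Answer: -4193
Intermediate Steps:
s(U) = -U (s(U) = -2*U + U = -U)
M = 173968 (M = 152064 + (-148)**2 = 152064 + 21904 = 173968)
L = -178044
(M + X(6, s(21))) + L = (173968 - 117) - 178044 = 173851 - 178044 = -4193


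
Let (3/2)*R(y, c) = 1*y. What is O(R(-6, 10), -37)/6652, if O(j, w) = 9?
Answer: 9/6652 ≈ 0.0013530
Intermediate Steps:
R(y, c) = 2*y/3 (R(y, c) = 2*(1*y)/3 = 2*y/3)
O(R(-6, 10), -37)/6652 = 9/6652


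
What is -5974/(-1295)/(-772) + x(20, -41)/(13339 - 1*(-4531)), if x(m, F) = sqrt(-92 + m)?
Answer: -2987/499870 + 3*I*sqrt(2)/8935 ≈ -0.0059756 + 0.00047483*I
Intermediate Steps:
-5974/(-1295)/(-772) + x(20, -41)/(13339 - 1*(-4531)) = -5974/(-1295)/(-772) + sqrt(-92 + 20)/(13339 - 1*(-4531)) = -5974*(-1/1295)*(-1/772) + sqrt(-72)/(13339 + 4531) = (5974/1295)*(-1/772) + (6*I*sqrt(2))/17870 = -2987/499870 + (6*I*sqrt(2))*(1/17870) = -2987/499870 + 3*I*sqrt(2)/8935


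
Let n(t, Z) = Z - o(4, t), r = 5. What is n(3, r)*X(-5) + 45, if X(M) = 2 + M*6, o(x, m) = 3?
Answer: -11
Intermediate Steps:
X(M) = 2 + 6*M
n(t, Z) = -3 + Z (n(t, Z) = Z - 1*3 = Z - 3 = -3 + Z)
n(3, r)*X(-5) + 45 = (-3 + 5)*(2 + 6*(-5)) + 45 = 2*(2 - 30) + 45 = 2*(-28) + 45 = -56 + 45 = -11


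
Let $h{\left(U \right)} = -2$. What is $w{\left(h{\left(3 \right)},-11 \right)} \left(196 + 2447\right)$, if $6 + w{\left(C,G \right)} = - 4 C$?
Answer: $5286$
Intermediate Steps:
$w{\left(C,G \right)} = -6 - 4 C$
$w{\left(h{\left(3 \right)},-11 \right)} \left(196 + 2447\right) = \left(-6 - -8\right) \left(196 + 2447\right) = \left(-6 + 8\right) 2643 = 2 \cdot 2643 = 5286$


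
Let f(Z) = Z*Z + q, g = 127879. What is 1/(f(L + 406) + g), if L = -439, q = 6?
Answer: 1/128974 ≈ 7.7535e-6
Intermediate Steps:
f(Z) = 6 + Z² (f(Z) = Z*Z + 6 = Z² + 6 = 6 + Z²)
1/(f(L + 406) + g) = 1/((6 + (-439 + 406)²) + 127879) = 1/((6 + (-33)²) + 127879) = 1/((6 + 1089) + 127879) = 1/(1095 + 127879) = 1/128974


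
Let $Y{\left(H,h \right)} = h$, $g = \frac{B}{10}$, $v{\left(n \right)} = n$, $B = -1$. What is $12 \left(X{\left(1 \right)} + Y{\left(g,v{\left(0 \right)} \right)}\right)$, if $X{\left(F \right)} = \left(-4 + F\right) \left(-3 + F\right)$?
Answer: $72$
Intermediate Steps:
$g = - \frac{1}{10} \approx -0.1$
$12 \left(X{\left(1 \right)} + Y{\left(g,v{\left(0 \right)} \right)}\right) = 12 \left(\left(12 + 1^{2} - 7\right) + 0\right) = 12 \left(\left(12 + 1 - 7\right) + 0\right) = 12 \left(6 + 0\right) = 12 \cdot 6 = 72$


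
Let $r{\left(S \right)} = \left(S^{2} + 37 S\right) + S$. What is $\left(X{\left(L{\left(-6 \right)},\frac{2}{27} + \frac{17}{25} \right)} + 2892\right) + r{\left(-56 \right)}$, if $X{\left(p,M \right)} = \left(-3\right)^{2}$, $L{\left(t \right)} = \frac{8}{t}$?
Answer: $3909$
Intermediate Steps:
$r{\left(S \right)} = S^{2} + 38 S$
$X{\left(p,M \right)} = 9$
$\left(X{\left(L{\left(-6 \right)},\frac{2}{27} + \frac{17}{25} \right)} + 2892\right) + r{\left(-56 \right)} = \left(9 + 2892\right) - 56 \left(38 - 56\right) = 2901 - -1008 = 2901 + 1008 = 3909$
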